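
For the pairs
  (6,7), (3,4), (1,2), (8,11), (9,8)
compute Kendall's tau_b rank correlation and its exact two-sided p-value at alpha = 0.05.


Step 1: Enumerate the 10 unordered pairs (i,j) with i<j and classify each by sign(x_j-x_i) * sign(y_j-y_i).
  (1,2):dx=-3,dy=-3->C; (1,3):dx=-5,dy=-5->C; (1,4):dx=+2,dy=+4->C; (1,5):dx=+3,dy=+1->C
  (2,3):dx=-2,dy=-2->C; (2,4):dx=+5,dy=+7->C; (2,5):dx=+6,dy=+4->C; (3,4):dx=+7,dy=+9->C
  (3,5):dx=+8,dy=+6->C; (4,5):dx=+1,dy=-3->D
Step 2: C = 9, D = 1, total pairs = 10.
Step 3: tau = (C - D)/(n(n-1)/2) = (9 - 1)/10 = 0.800000.
Step 4: Exact two-sided p-value (enumerate n! = 120 permutations of y under H0): p = 0.083333.
Step 5: alpha = 0.05. fail to reject H0.

tau_b = 0.8000 (C=9, D=1), p = 0.083333, fail to reject H0.


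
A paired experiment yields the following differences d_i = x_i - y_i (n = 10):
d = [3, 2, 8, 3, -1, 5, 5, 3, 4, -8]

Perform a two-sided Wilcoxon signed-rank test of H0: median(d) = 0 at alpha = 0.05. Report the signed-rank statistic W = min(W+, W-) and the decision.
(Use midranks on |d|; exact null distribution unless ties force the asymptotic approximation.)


Step 1: Drop any zero differences (none here) and take |d_i|.
|d| = [3, 2, 8, 3, 1, 5, 5, 3, 4, 8]
Step 2: Midrank |d_i| (ties get averaged ranks).
ranks: |3|->4, |2|->2, |8|->9.5, |3|->4, |1|->1, |5|->7.5, |5|->7.5, |3|->4, |4|->6, |8|->9.5
Step 3: Attach original signs; sum ranks with positive sign and with negative sign.
W+ = 4 + 2 + 9.5 + 4 + 7.5 + 7.5 + 4 + 6 = 44.5
W- = 1 + 9.5 = 10.5
(Check: W+ + W- = 55 should equal n(n+1)/2 = 55.)
Step 4: Test statistic W = min(W+, W-) = 10.5.
Step 5: Ties in |d|, so use the tie-corrected normal approximation.
        E[W] = n(n+1)/4 = 10*11/4 = 27.5.
        Tie groups: |d|=3 (t=3), |d|=5 (t=2), |d|=8 (t=2); sum(t^3 - t) = 36.
        Var[W] = n(n+1)(2n+1)/24 - sum(t^3-t)/48 = 2310/24 - 36/48 = 95.5.
        z = (W - E[W]) / sqrt(Var[W]) = (10.5 - 27.5) / 9.7724 = -1.7396.
        Two-sided p = 2*Phi(z) = 0.081931.
Step 6: alpha = 0.05. fail to reject H0.

W+ = 44.5, W- = 10.5, W = min = 10.5, p = 0.081931, fail to reject H0.


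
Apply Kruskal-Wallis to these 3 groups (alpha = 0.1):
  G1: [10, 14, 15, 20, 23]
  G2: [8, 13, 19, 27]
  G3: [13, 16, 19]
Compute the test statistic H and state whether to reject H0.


Step 1: Combine all N = 12 observations and assign midranks.
sorted (value, group, rank): (8,G2,1), (10,G1,2), (13,G2,3.5), (13,G3,3.5), (14,G1,5), (15,G1,6), (16,G3,7), (19,G2,8.5), (19,G3,8.5), (20,G1,10), (23,G1,11), (27,G2,12)
Step 2: Sum ranks within each group.
R_1 = 34 (n_1 = 5)
R_2 = 25 (n_2 = 4)
R_3 = 19 (n_3 = 3)
Step 3: H = 12/(N(N+1)) * sum(R_i^2/n_i) - 3(N+1)
     = 12/(12*13) * (34^2/5 + 25^2/4 + 19^2/3) - 3*13
     = 0.076923 * 507.783 - 39
     = 0.060256.
Step 4: Ties present; correction factor C = 1 - 12/(12^3 - 12) = 0.993007. Corrected H = 0.060256 / 0.993007 = 0.060681.
Step 5: Under H0, H ~ chi^2(2); p-value = 0.970115.
Step 6: alpha = 0.1. fail to reject H0.

H = 0.0607, df = 2, p = 0.970115, fail to reject H0.


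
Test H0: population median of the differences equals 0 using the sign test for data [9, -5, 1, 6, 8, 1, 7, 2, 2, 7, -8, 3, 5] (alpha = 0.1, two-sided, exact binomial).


Step 1: Discard zero differences. Original n = 13; n_eff = number of nonzero differences = 13.
Nonzero differences (with sign): +9, -5, +1, +6, +8, +1, +7, +2, +2, +7, -8, +3, +5
Step 2: Count signs: positive = 11, negative = 2.
Step 3: Under H0: P(positive) = 0.5, so the number of positives S ~ Bin(13, 0.5).
Step 4: Two-sided exact p-value = sum of Bin(13,0.5) probabilities at or below the observed probability = 0.022461.
Step 5: alpha = 0.1. reject H0.

n_eff = 13, pos = 11, neg = 2, p = 0.022461, reject H0.


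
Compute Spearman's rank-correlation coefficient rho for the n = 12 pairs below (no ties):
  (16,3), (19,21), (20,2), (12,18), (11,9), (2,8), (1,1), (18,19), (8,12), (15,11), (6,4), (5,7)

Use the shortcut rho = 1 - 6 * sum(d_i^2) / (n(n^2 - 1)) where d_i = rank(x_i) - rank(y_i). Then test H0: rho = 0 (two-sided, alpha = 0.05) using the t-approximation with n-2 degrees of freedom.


Step 1: Rank x and y separately (midranks; no ties here).
rank(x): 16->9, 19->11, 20->12, 12->7, 11->6, 2->2, 1->1, 18->10, 8->5, 15->8, 6->4, 5->3
rank(y): 3->3, 21->12, 2->2, 18->10, 9->7, 8->6, 1->1, 19->11, 12->9, 11->8, 4->4, 7->5
Step 2: d_i = R_x(i) - R_y(i); compute d_i^2.
  (9-3)^2=36, (11-12)^2=1, (12-2)^2=100, (7-10)^2=9, (6-7)^2=1, (2-6)^2=16, (1-1)^2=0, (10-11)^2=1, (5-9)^2=16, (8-8)^2=0, (4-4)^2=0, (3-5)^2=4
sum(d^2) = 184.
Step 3: rho = 1 - 6*184 / (12*(12^2 - 1)) = 1 - 1104/1716 = 0.356643.
Step 4: Under H0, t = rho * sqrt((n-2)/(1-rho^2)) = 1.2072 ~ t(10).
Step 5: Two-sided p-value from the t-distribution with 10 df = 0.255138.
Step 6: alpha = 0.05. fail to reject H0.

rho = 0.3566, p = 0.255138, fail to reject H0 at alpha = 0.05.


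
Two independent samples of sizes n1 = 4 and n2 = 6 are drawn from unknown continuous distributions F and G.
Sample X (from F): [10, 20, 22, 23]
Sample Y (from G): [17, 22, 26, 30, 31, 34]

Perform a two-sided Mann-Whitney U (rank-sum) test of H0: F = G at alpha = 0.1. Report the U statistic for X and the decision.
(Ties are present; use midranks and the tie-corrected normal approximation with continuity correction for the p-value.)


Step 1: Combine and sort all 10 observations; assign midranks.
sorted (value, group): (10,X), (17,Y), (20,X), (22,X), (22,Y), (23,X), (26,Y), (30,Y), (31,Y), (34,Y)
ranks: 10->1, 17->2, 20->3, 22->4.5, 22->4.5, 23->6, 26->7, 30->8, 31->9, 34->10
Step 2: Rank sum for X: R1 = 1 + 3 + 4.5 + 6 = 14.5.
Step 3: U_X = R1 - n1(n1+1)/2 = 14.5 - 4*5/2 = 14.5 - 10 = 4.5.
       U_Y = n1*n2 - U_X = 24 - 4.5 = 19.5.
Step 4: Ties are present, so use the tie-corrected normal approximation (with continuity correction) for the p-value.
Step 5: p-value = 0.134407; compare to alpha = 0.1. fail to reject H0.

U_X = 4.5, p = 0.134407, fail to reject H0 at alpha = 0.1.


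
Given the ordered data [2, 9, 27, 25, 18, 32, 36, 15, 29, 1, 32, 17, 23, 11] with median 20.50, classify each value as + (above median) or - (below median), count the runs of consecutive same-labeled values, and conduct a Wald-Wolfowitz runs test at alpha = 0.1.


Step 1: Compute median = 20.50; label A = above, B = below.
Labels in order: BBAABAABABABAB  (n_A = 7, n_B = 7)
Step 2: Count runs R = 11.
Step 3: Under H0 (random ordering), E[R] = 2*n_A*n_B/(n_A+n_B) + 1 = 2*7*7/14 + 1 = 8.0000.
        Var[R] = 2*n_A*n_B*(2*n_A*n_B - n_A - n_B) / ((n_A+n_B)^2 * (n_A+n_B-1)) = 8232/2548 = 3.2308.
        SD[R] = 1.7974.
Step 4: Continuity-corrected z = (R - 0.5 - E[R]) / SD[R] = (11 - 0.5 - 8.0000) / 1.7974 = 1.3909.
Step 5: Two-sided p-value via normal approximation = 2*(1 - Phi(|z|)) = 0.164264.
Step 6: alpha = 0.1. fail to reject H0.

R = 11, z = 1.3909, p = 0.164264, fail to reject H0.


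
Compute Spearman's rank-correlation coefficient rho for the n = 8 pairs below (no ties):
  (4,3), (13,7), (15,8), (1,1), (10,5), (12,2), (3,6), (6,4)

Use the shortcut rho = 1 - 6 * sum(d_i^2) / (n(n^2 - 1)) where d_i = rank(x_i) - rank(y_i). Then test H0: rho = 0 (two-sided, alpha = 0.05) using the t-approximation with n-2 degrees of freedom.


Step 1: Rank x and y separately (midranks; no ties here).
rank(x): 4->3, 13->7, 15->8, 1->1, 10->5, 12->6, 3->2, 6->4
rank(y): 3->3, 7->7, 8->8, 1->1, 5->5, 2->2, 6->6, 4->4
Step 2: d_i = R_x(i) - R_y(i); compute d_i^2.
  (3-3)^2=0, (7-7)^2=0, (8-8)^2=0, (1-1)^2=0, (5-5)^2=0, (6-2)^2=16, (2-6)^2=16, (4-4)^2=0
sum(d^2) = 32.
Step 3: rho = 1 - 6*32 / (8*(8^2 - 1)) = 1 - 192/504 = 0.619048.
Step 4: Under H0, t = rho * sqrt((n-2)/(1-rho^2)) = 1.9308 ~ t(6).
Step 5: Two-sided p-value from the t-distribution with 6 df = 0.101733.
Step 6: alpha = 0.05. fail to reject H0.

rho = 0.6190, p = 0.101733, fail to reject H0 at alpha = 0.05.


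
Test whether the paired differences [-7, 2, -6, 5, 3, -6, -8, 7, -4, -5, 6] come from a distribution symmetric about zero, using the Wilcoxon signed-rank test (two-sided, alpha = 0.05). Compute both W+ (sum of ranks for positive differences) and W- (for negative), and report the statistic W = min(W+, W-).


Step 1: Drop any zero differences (none here) and take |d_i|.
|d| = [7, 2, 6, 5, 3, 6, 8, 7, 4, 5, 6]
Step 2: Midrank |d_i| (ties get averaged ranks).
ranks: |7|->9.5, |2|->1, |6|->7, |5|->4.5, |3|->2, |6|->7, |8|->11, |7|->9.5, |4|->3, |5|->4.5, |6|->7
Step 3: Attach original signs; sum ranks with positive sign and with negative sign.
W+ = 1 + 4.5 + 2 + 9.5 + 7 = 24
W- = 9.5 + 7 + 7 + 11 + 3 + 4.5 = 42
(Check: W+ + W- = 66 should equal n(n+1)/2 = 66.)
Step 4: Test statistic W = min(W+, W-) = 24.
Step 5: Ties in |d|, so use the tie-corrected normal approximation.
        E[W] = n(n+1)/4 = 11*12/4 = 33.
        Tie groups: |d|=5 (t=2), |d|=6 (t=3), |d|=7 (t=2); sum(t^3 - t) = 36.
        Var[W] = n(n+1)(2n+1)/24 - sum(t^3-t)/48 = 3036/24 - 36/48 = 125.75.
        z = (W - E[W]) / sqrt(Var[W]) = (24 - 33) / 11.2138 = -0.8026.
        Two-sided p = 2*Phi(z) = 0.422217.
Step 6: alpha = 0.05. fail to reject H0.

W+ = 24, W- = 42, W = min = 24, p = 0.422217, fail to reject H0.


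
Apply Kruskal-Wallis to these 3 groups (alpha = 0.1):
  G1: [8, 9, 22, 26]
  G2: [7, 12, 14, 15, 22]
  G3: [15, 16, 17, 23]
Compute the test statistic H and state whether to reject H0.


Step 1: Combine all N = 13 observations and assign midranks.
sorted (value, group, rank): (7,G2,1), (8,G1,2), (9,G1,3), (12,G2,4), (14,G2,5), (15,G2,6.5), (15,G3,6.5), (16,G3,8), (17,G3,9), (22,G1,10.5), (22,G2,10.5), (23,G3,12), (26,G1,13)
Step 2: Sum ranks within each group.
R_1 = 28.5 (n_1 = 4)
R_2 = 27 (n_2 = 5)
R_3 = 35.5 (n_3 = 4)
Step 3: H = 12/(N(N+1)) * sum(R_i^2/n_i) - 3(N+1)
     = 12/(13*14) * (28.5^2/4 + 27^2/5 + 35.5^2/4) - 3*14
     = 0.065934 * 663.925 - 42
     = 1.775275.
Step 4: Ties present; correction factor C = 1 - 12/(13^3 - 13) = 0.994505. Corrected H = 1.775275 / 0.994505 = 1.785083.
Step 5: Under H0, H ~ chi^2(2); p-value = 0.409613.
Step 6: alpha = 0.1. fail to reject H0.

H = 1.7851, df = 2, p = 0.409613, fail to reject H0.


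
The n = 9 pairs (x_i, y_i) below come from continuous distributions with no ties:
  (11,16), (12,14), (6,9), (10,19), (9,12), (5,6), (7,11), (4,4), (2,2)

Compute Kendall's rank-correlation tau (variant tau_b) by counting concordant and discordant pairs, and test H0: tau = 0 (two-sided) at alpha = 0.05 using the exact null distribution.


Step 1: Enumerate the 36 unordered pairs (i,j) with i<j and classify each by sign(x_j-x_i) * sign(y_j-y_i).
  (1,2):dx=+1,dy=-2->D; (1,3):dx=-5,dy=-7->C; (1,4):dx=-1,dy=+3->D; (1,5):dx=-2,dy=-4->C
  (1,6):dx=-6,dy=-10->C; (1,7):dx=-4,dy=-5->C; (1,8):dx=-7,dy=-12->C; (1,9):dx=-9,dy=-14->C
  (2,3):dx=-6,dy=-5->C; (2,4):dx=-2,dy=+5->D; (2,5):dx=-3,dy=-2->C; (2,6):dx=-7,dy=-8->C
  (2,7):dx=-5,dy=-3->C; (2,8):dx=-8,dy=-10->C; (2,9):dx=-10,dy=-12->C; (3,4):dx=+4,dy=+10->C
  (3,5):dx=+3,dy=+3->C; (3,6):dx=-1,dy=-3->C; (3,7):dx=+1,dy=+2->C; (3,8):dx=-2,dy=-5->C
  (3,9):dx=-4,dy=-7->C; (4,5):dx=-1,dy=-7->C; (4,6):dx=-5,dy=-13->C; (4,7):dx=-3,dy=-8->C
  (4,8):dx=-6,dy=-15->C; (4,9):dx=-8,dy=-17->C; (5,6):dx=-4,dy=-6->C; (5,7):dx=-2,dy=-1->C
  (5,8):dx=-5,dy=-8->C; (5,9):dx=-7,dy=-10->C; (6,7):dx=+2,dy=+5->C; (6,8):dx=-1,dy=-2->C
  (6,9):dx=-3,dy=-4->C; (7,8):dx=-3,dy=-7->C; (7,9):dx=-5,dy=-9->C; (8,9):dx=-2,dy=-2->C
Step 2: C = 33, D = 3, total pairs = 36.
Step 3: tau = (C - D)/(n(n-1)/2) = (33 - 3)/36 = 0.833333.
Step 4: Exact two-sided p-value (enumerate n! = 362880 permutations of y under H0): p = 0.000854.
Step 5: alpha = 0.05. reject H0.

tau_b = 0.8333 (C=33, D=3), p = 0.000854, reject H0.


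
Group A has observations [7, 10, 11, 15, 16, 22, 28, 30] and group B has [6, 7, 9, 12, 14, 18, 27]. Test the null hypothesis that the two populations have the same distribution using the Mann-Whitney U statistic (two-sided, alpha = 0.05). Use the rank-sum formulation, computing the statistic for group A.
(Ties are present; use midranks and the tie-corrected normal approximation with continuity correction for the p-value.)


Step 1: Combine and sort all 15 observations; assign midranks.
sorted (value, group): (6,Y), (7,X), (7,Y), (9,Y), (10,X), (11,X), (12,Y), (14,Y), (15,X), (16,X), (18,Y), (22,X), (27,Y), (28,X), (30,X)
ranks: 6->1, 7->2.5, 7->2.5, 9->4, 10->5, 11->6, 12->7, 14->8, 15->9, 16->10, 18->11, 22->12, 27->13, 28->14, 30->15
Step 2: Rank sum for X: R1 = 2.5 + 5 + 6 + 9 + 10 + 12 + 14 + 15 = 73.5.
Step 3: U_X = R1 - n1(n1+1)/2 = 73.5 - 8*9/2 = 73.5 - 36 = 37.5.
       U_Y = n1*n2 - U_X = 56 - 37.5 = 18.5.
Step 4: Ties are present, so use the tie-corrected normal approximation (with continuity correction) for the p-value.
Step 5: p-value = 0.297190; compare to alpha = 0.05. fail to reject H0.

U_X = 37.5, p = 0.297190, fail to reject H0 at alpha = 0.05.


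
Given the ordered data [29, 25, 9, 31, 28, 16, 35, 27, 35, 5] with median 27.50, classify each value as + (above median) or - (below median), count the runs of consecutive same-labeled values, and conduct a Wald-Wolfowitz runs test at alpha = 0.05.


Step 1: Compute median = 27.50; label A = above, B = below.
Labels in order: ABBAABABAB  (n_A = 5, n_B = 5)
Step 2: Count runs R = 8.
Step 3: Under H0 (random ordering), E[R] = 2*n_A*n_B/(n_A+n_B) + 1 = 2*5*5/10 + 1 = 6.0000.
        Var[R] = 2*n_A*n_B*(2*n_A*n_B - n_A - n_B) / ((n_A+n_B)^2 * (n_A+n_B-1)) = 2000/900 = 2.2222.
        SD[R] = 1.4907.
Step 4: Continuity-corrected z = (R - 0.5 - E[R]) / SD[R] = (8 - 0.5 - 6.0000) / 1.4907 = 1.0062.
Step 5: Two-sided p-value via normal approximation = 2*(1 - Phi(|z|)) = 0.314305.
Step 6: alpha = 0.05. fail to reject H0.

R = 8, z = 1.0062, p = 0.314305, fail to reject H0.


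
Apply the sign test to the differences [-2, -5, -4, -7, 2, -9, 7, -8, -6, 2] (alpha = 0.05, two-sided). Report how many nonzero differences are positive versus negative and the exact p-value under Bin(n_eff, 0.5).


Step 1: Discard zero differences. Original n = 10; n_eff = number of nonzero differences = 10.
Nonzero differences (with sign): -2, -5, -4, -7, +2, -9, +7, -8, -6, +2
Step 2: Count signs: positive = 3, negative = 7.
Step 3: Under H0: P(positive) = 0.5, so the number of positives S ~ Bin(10, 0.5).
Step 4: Two-sided exact p-value = sum of Bin(10,0.5) probabilities at or below the observed probability = 0.343750.
Step 5: alpha = 0.05. fail to reject H0.

n_eff = 10, pos = 3, neg = 7, p = 0.343750, fail to reject H0.


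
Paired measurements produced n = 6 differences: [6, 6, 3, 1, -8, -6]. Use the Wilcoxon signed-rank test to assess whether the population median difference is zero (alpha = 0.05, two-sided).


Step 1: Drop any zero differences (none here) and take |d_i|.
|d| = [6, 6, 3, 1, 8, 6]
Step 2: Midrank |d_i| (ties get averaged ranks).
ranks: |6|->4, |6|->4, |3|->2, |1|->1, |8|->6, |6|->4
Step 3: Attach original signs; sum ranks with positive sign and with negative sign.
W+ = 4 + 4 + 2 + 1 = 11
W- = 6 + 4 = 10
(Check: W+ + W- = 21 should equal n(n+1)/2 = 21.)
Step 4: Test statistic W = min(W+, W-) = 10.
Step 5: Ties in |d|, so use the tie-corrected normal approximation.
        E[W] = n(n+1)/4 = 6*7/4 = 10.5.
        Tie groups: |d|=6 (t=3); sum(t^3 - t) = 24.
        Var[W] = n(n+1)(2n+1)/24 - sum(t^3-t)/48 = 546/24 - 24/48 = 22.25.
        z = (W - E[W]) / sqrt(Var[W]) = (10 - 10.5) / 4.7170 = -0.1060.
        Two-sided p = 2*Phi(z) = 0.915583.
Step 6: alpha = 0.05. fail to reject H0.

W+ = 11, W- = 10, W = min = 10, p = 0.915583, fail to reject H0.


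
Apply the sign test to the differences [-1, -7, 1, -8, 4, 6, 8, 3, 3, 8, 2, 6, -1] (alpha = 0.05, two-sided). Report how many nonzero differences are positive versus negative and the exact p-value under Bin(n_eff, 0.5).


Step 1: Discard zero differences. Original n = 13; n_eff = number of nonzero differences = 13.
Nonzero differences (with sign): -1, -7, +1, -8, +4, +6, +8, +3, +3, +8, +2, +6, -1
Step 2: Count signs: positive = 9, negative = 4.
Step 3: Under H0: P(positive) = 0.5, so the number of positives S ~ Bin(13, 0.5).
Step 4: Two-sided exact p-value = sum of Bin(13,0.5) probabilities at or below the observed probability = 0.266846.
Step 5: alpha = 0.05. fail to reject H0.

n_eff = 13, pos = 9, neg = 4, p = 0.266846, fail to reject H0.


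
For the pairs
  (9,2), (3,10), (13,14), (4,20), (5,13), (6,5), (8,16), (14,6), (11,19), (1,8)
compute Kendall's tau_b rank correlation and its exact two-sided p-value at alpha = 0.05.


Step 1: Enumerate the 45 unordered pairs (i,j) with i<j and classify each by sign(x_j-x_i) * sign(y_j-y_i).
  (1,2):dx=-6,dy=+8->D; (1,3):dx=+4,dy=+12->C; (1,4):dx=-5,dy=+18->D; (1,5):dx=-4,dy=+11->D
  (1,6):dx=-3,dy=+3->D; (1,7):dx=-1,dy=+14->D; (1,8):dx=+5,dy=+4->C; (1,9):dx=+2,dy=+17->C
  (1,10):dx=-8,dy=+6->D; (2,3):dx=+10,dy=+4->C; (2,4):dx=+1,dy=+10->C; (2,5):dx=+2,dy=+3->C
  (2,6):dx=+3,dy=-5->D; (2,7):dx=+5,dy=+6->C; (2,8):dx=+11,dy=-4->D; (2,9):dx=+8,dy=+9->C
  (2,10):dx=-2,dy=-2->C; (3,4):dx=-9,dy=+6->D; (3,5):dx=-8,dy=-1->C; (3,6):dx=-7,dy=-9->C
  (3,7):dx=-5,dy=+2->D; (3,8):dx=+1,dy=-8->D; (3,9):dx=-2,dy=+5->D; (3,10):dx=-12,dy=-6->C
  (4,5):dx=+1,dy=-7->D; (4,6):dx=+2,dy=-15->D; (4,7):dx=+4,dy=-4->D; (4,8):dx=+10,dy=-14->D
  (4,9):dx=+7,dy=-1->D; (4,10):dx=-3,dy=-12->C; (5,6):dx=+1,dy=-8->D; (5,7):dx=+3,dy=+3->C
  (5,8):dx=+9,dy=-7->D; (5,9):dx=+6,dy=+6->C; (5,10):dx=-4,dy=-5->C; (6,7):dx=+2,dy=+11->C
  (6,8):dx=+8,dy=+1->C; (6,9):dx=+5,dy=+14->C; (6,10):dx=-5,dy=+3->D; (7,8):dx=+6,dy=-10->D
  (7,9):dx=+3,dy=+3->C; (7,10):dx=-7,dy=-8->C; (8,9):dx=-3,dy=+13->D; (8,10):dx=-13,dy=+2->D
  (9,10):dx=-10,dy=-11->C
Step 2: C = 22, D = 23, total pairs = 45.
Step 3: tau = (C - D)/(n(n-1)/2) = (22 - 23)/45 = -0.022222.
Step 4: Exact two-sided p-value (enumerate n! = 3628800 permutations of y under H0): p = 1.000000.
Step 5: alpha = 0.05. fail to reject H0.

tau_b = -0.0222 (C=22, D=23), p = 1.000000, fail to reject H0.


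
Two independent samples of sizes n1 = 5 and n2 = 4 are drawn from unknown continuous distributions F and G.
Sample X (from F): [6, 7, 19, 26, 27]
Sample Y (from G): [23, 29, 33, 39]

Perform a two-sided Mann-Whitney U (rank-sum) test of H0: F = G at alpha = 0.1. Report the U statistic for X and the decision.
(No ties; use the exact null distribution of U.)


Step 1: Combine and sort all 9 observations; assign midranks.
sorted (value, group): (6,X), (7,X), (19,X), (23,Y), (26,X), (27,X), (29,Y), (33,Y), (39,Y)
ranks: 6->1, 7->2, 19->3, 23->4, 26->5, 27->6, 29->7, 33->8, 39->9
Step 2: Rank sum for X: R1 = 1 + 2 + 3 + 5 + 6 = 17.
Step 3: U_X = R1 - n1(n1+1)/2 = 17 - 5*6/2 = 17 - 15 = 2.
       U_Y = n1*n2 - U_X = 20 - 2 = 18.
Step 4: No ties, so the exact null distribution of U (based on enumerating the C(9,5) = 126 equally likely rank assignments) gives the two-sided p-value.
Step 5: p-value = 0.063492; compare to alpha = 0.1. reject H0.

U_X = 2, p = 0.063492, reject H0 at alpha = 0.1.


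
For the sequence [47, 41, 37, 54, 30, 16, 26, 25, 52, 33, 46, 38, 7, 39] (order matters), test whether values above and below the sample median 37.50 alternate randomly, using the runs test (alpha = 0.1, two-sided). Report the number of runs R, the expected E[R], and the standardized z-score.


Step 1: Compute median = 37.50; label A = above, B = below.
Labels in order: AABABBBBABAABA  (n_A = 7, n_B = 7)
Step 2: Count runs R = 9.
Step 3: Under H0 (random ordering), E[R] = 2*n_A*n_B/(n_A+n_B) + 1 = 2*7*7/14 + 1 = 8.0000.
        Var[R] = 2*n_A*n_B*(2*n_A*n_B - n_A - n_B) / ((n_A+n_B)^2 * (n_A+n_B-1)) = 8232/2548 = 3.2308.
        SD[R] = 1.7974.
Step 4: Continuity-corrected z = (R - 0.5 - E[R]) / SD[R] = (9 - 0.5 - 8.0000) / 1.7974 = 0.2782.
Step 5: Two-sided p-value via normal approximation = 2*(1 - Phi(|z|)) = 0.780879.
Step 6: alpha = 0.1. fail to reject H0.

R = 9, z = 0.2782, p = 0.780879, fail to reject H0.


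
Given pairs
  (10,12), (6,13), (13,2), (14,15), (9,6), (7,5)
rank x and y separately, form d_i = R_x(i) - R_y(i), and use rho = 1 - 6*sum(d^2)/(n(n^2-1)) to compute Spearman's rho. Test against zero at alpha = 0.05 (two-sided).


Step 1: Rank x and y separately (midranks; no ties here).
rank(x): 10->4, 6->1, 13->5, 14->6, 9->3, 7->2
rank(y): 12->4, 13->5, 2->1, 15->6, 6->3, 5->2
Step 2: d_i = R_x(i) - R_y(i); compute d_i^2.
  (4-4)^2=0, (1-5)^2=16, (5-1)^2=16, (6-6)^2=0, (3-3)^2=0, (2-2)^2=0
sum(d^2) = 32.
Step 3: rho = 1 - 6*32 / (6*(6^2 - 1)) = 1 - 192/210 = 0.085714.
Step 4: Under H0, t = rho * sqrt((n-2)/(1-rho^2)) = 0.1721 ~ t(4).
Step 5: Two-sided p-value from the t-distribution with 4 df = 0.871743.
Step 6: alpha = 0.05. fail to reject H0.

rho = 0.0857, p = 0.871743, fail to reject H0 at alpha = 0.05.


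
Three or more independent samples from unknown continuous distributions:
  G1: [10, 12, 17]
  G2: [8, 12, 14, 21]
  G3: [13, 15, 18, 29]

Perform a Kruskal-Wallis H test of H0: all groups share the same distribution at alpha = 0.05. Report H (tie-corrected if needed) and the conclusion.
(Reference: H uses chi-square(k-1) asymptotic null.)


Step 1: Combine all N = 11 observations and assign midranks.
sorted (value, group, rank): (8,G2,1), (10,G1,2), (12,G1,3.5), (12,G2,3.5), (13,G3,5), (14,G2,6), (15,G3,7), (17,G1,8), (18,G3,9), (21,G2,10), (29,G3,11)
Step 2: Sum ranks within each group.
R_1 = 13.5 (n_1 = 3)
R_2 = 20.5 (n_2 = 4)
R_3 = 32 (n_3 = 4)
Step 3: H = 12/(N(N+1)) * sum(R_i^2/n_i) - 3(N+1)
     = 12/(11*12) * (13.5^2/3 + 20.5^2/4 + 32^2/4) - 3*12
     = 0.090909 * 421.812 - 36
     = 2.346591.
Step 4: Ties present; correction factor C = 1 - 6/(11^3 - 11) = 0.995455. Corrected H = 2.346591 / 0.995455 = 2.357306.
Step 5: Under H0, H ~ chi^2(2); p-value = 0.307693.
Step 6: alpha = 0.05. fail to reject H0.

H = 2.3573, df = 2, p = 0.307693, fail to reject H0.


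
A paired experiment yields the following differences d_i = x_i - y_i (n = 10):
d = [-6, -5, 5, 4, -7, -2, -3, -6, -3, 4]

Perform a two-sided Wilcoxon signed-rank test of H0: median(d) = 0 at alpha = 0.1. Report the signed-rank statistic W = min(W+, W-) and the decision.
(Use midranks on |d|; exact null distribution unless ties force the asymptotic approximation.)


Step 1: Drop any zero differences (none here) and take |d_i|.
|d| = [6, 5, 5, 4, 7, 2, 3, 6, 3, 4]
Step 2: Midrank |d_i| (ties get averaged ranks).
ranks: |6|->8.5, |5|->6.5, |5|->6.5, |4|->4.5, |7|->10, |2|->1, |3|->2.5, |6|->8.5, |3|->2.5, |4|->4.5
Step 3: Attach original signs; sum ranks with positive sign and with negative sign.
W+ = 6.5 + 4.5 + 4.5 = 15.5
W- = 8.5 + 6.5 + 10 + 1 + 2.5 + 8.5 + 2.5 = 39.5
(Check: W+ + W- = 55 should equal n(n+1)/2 = 55.)
Step 4: Test statistic W = min(W+, W-) = 15.5.
Step 5: Ties in |d|, so use the tie-corrected normal approximation.
        E[W] = n(n+1)/4 = 10*11/4 = 27.5.
        Tie groups: |d|=3 (t=2), |d|=4 (t=2), |d|=5 (t=2), |d|=6 (t=2); sum(t^3 - t) = 24.
        Var[W] = n(n+1)(2n+1)/24 - sum(t^3-t)/48 = 2310/24 - 24/48 = 95.75.
        z = (W - E[W]) / sqrt(Var[W]) = (15.5 - 27.5) / 9.7852 = -1.2263.
        Two-sided p = 2*Phi(z) = 0.220070.
Step 6: alpha = 0.1. fail to reject H0.

W+ = 15.5, W- = 39.5, W = min = 15.5, p = 0.220070, fail to reject H0.


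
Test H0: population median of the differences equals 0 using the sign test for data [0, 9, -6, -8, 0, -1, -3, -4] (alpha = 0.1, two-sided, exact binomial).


Step 1: Discard zero differences. Original n = 8; n_eff = number of nonzero differences = 6.
Nonzero differences (with sign): +9, -6, -8, -1, -3, -4
Step 2: Count signs: positive = 1, negative = 5.
Step 3: Under H0: P(positive) = 0.5, so the number of positives S ~ Bin(6, 0.5).
Step 4: Two-sided exact p-value = sum of Bin(6,0.5) probabilities at or below the observed probability = 0.218750.
Step 5: alpha = 0.1. fail to reject H0.

n_eff = 6, pos = 1, neg = 5, p = 0.218750, fail to reject H0.


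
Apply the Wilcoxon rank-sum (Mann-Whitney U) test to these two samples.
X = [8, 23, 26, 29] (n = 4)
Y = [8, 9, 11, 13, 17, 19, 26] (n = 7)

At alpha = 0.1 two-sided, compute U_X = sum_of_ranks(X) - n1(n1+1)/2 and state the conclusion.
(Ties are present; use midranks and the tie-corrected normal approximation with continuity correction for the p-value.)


Step 1: Combine and sort all 11 observations; assign midranks.
sorted (value, group): (8,X), (8,Y), (9,Y), (11,Y), (13,Y), (17,Y), (19,Y), (23,X), (26,X), (26,Y), (29,X)
ranks: 8->1.5, 8->1.5, 9->3, 11->4, 13->5, 17->6, 19->7, 23->8, 26->9.5, 26->9.5, 29->11
Step 2: Rank sum for X: R1 = 1.5 + 8 + 9.5 + 11 = 30.
Step 3: U_X = R1 - n1(n1+1)/2 = 30 - 4*5/2 = 30 - 10 = 20.
       U_Y = n1*n2 - U_X = 28 - 20 = 8.
Step 4: Ties are present, so use the tie-corrected normal approximation (with continuity correction) for the p-value.
Step 5: p-value = 0.296412; compare to alpha = 0.1. fail to reject H0.

U_X = 20, p = 0.296412, fail to reject H0 at alpha = 0.1.


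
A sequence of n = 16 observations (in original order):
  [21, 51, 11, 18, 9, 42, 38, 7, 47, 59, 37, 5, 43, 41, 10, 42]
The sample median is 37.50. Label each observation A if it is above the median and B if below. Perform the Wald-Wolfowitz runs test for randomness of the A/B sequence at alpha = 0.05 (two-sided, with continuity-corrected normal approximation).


Step 1: Compute median = 37.50; label A = above, B = below.
Labels in order: BABBBAABAABBAABA  (n_A = 8, n_B = 8)
Step 2: Count runs R = 10.
Step 3: Under H0 (random ordering), E[R] = 2*n_A*n_B/(n_A+n_B) + 1 = 2*8*8/16 + 1 = 9.0000.
        Var[R] = 2*n_A*n_B*(2*n_A*n_B - n_A - n_B) / ((n_A+n_B)^2 * (n_A+n_B-1)) = 14336/3840 = 3.7333.
        SD[R] = 1.9322.
Step 4: Continuity-corrected z = (R - 0.5 - E[R]) / SD[R] = (10 - 0.5 - 9.0000) / 1.9322 = 0.2588.
Step 5: Two-sided p-value via normal approximation = 2*(1 - Phi(|z|)) = 0.795809.
Step 6: alpha = 0.05. fail to reject H0.

R = 10, z = 0.2588, p = 0.795809, fail to reject H0.


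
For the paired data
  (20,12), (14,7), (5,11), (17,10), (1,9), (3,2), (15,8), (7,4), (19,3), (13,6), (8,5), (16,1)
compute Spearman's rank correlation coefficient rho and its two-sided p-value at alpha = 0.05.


Step 1: Rank x and y separately (midranks; no ties here).
rank(x): 20->12, 14->7, 5->3, 17->10, 1->1, 3->2, 15->8, 7->4, 19->11, 13->6, 8->5, 16->9
rank(y): 12->12, 7->7, 11->11, 10->10, 9->9, 2->2, 8->8, 4->4, 3->3, 6->6, 5->5, 1->1
Step 2: d_i = R_x(i) - R_y(i); compute d_i^2.
  (12-12)^2=0, (7-7)^2=0, (3-11)^2=64, (10-10)^2=0, (1-9)^2=64, (2-2)^2=0, (8-8)^2=0, (4-4)^2=0, (11-3)^2=64, (6-6)^2=0, (5-5)^2=0, (9-1)^2=64
sum(d^2) = 256.
Step 3: rho = 1 - 6*256 / (12*(12^2 - 1)) = 1 - 1536/1716 = 0.104895.
Step 4: Under H0, t = rho * sqrt((n-2)/(1-rho^2)) = 0.3335 ~ t(10).
Step 5: Two-sided p-value from the t-distribution with 10 df = 0.745609.
Step 6: alpha = 0.05. fail to reject H0.

rho = 0.1049, p = 0.745609, fail to reject H0 at alpha = 0.05.


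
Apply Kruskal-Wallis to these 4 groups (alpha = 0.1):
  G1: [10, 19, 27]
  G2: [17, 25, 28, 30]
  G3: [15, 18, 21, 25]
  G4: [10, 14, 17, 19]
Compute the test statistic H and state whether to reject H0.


Step 1: Combine all N = 15 observations and assign midranks.
sorted (value, group, rank): (10,G1,1.5), (10,G4,1.5), (14,G4,3), (15,G3,4), (17,G2,5.5), (17,G4,5.5), (18,G3,7), (19,G1,8.5), (19,G4,8.5), (21,G3,10), (25,G2,11.5), (25,G3,11.5), (27,G1,13), (28,G2,14), (30,G2,15)
Step 2: Sum ranks within each group.
R_1 = 23 (n_1 = 3)
R_2 = 46 (n_2 = 4)
R_3 = 32.5 (n_3 = 4)
R_4 = 18.5 (n_4 = 4)
Step 3: H = 12/(N(N+1)) * sum(R_i^2/n_i) - 3(N+1)
     = 12/(15*16) * (23^2/3 + 46^2/4 + 32.5^2/4 + 18.5^2/4) - 3*16
     = 0.050000 * 1054.96 - 48
     = 4.747917.
Step 4: Ties present; correction factor C = 1 - 24/(15^3 - 15) = 0.992857. Corrected H = 4.747917 / 0.992857 = 4.782074.
Step 5: Under H0, H ~ chi^2(3); p-value = 0.188468.
Step 6: alpha = 0.1. fail to reject H0.

H = 4.7821, df = 3, p = 0.188468, fail to reject H0.


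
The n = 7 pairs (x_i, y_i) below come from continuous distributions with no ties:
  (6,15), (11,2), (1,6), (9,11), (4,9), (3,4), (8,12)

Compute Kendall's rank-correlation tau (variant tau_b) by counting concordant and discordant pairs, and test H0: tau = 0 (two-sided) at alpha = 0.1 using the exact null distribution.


Step 1: Enumerate the 21 unordered pairs (i,j) with i<j and classify each by sign(x_j-x_i) * sign(y_j-y_i).
  (1,2):dx=+5,dy=-13->D; (1,3):dx=-5,dy=-9->C; (1,4):dx=+3,dy=-4->D; (1,5):dx=-2,dy=-6->C
  (1,6):dx=-3,dy=-11->C; (1,7):dx=+2,dy=-3->D; (2,3):dx=-10,dy=+4->D; (2,4):dx=-2,dy=+9->D
  (2,5):dx=-7,dy=+7->D; (2,6):dx=-8,dy=+2->D; (2,7):dx=-3,dy=+10->D; (3,4):dx=+8,dy=+5->C
  (3,5):dx=+3,dy=+3->C; (3,6):dx=+2,dy=-2->D; (3,7):dx=+7,dy=+6->C; (4,5):dx=-5,dy=-2->C
  (4,6):dx=-6,dy=-7->C; (4,7):dx=-1,dy=+1->D; (5,6):dx=-1,dy=-5->C; (5,7):dx=+4,dy=+3->C
  (6,7):dx=+5,dy=+8->C
Step 2: C = 11, D = 10, total pairs = 21.
Step 3: tau = (C - D)/(n(n-1)/2) = (11 - 10)/21 = 0.047619.
Step 4: Exact two-sided p-value (enumerate n! = 5040 permutations of y under H0): p = 1.000000.
Step 5: alpha = 0.1. fail to reject H0.

tau_b = 0.0476 (C=11, D=10), p = 1.000000, fail to reject H0.


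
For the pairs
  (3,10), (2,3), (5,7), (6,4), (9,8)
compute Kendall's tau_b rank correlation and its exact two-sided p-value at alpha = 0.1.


Step 1: Enumerate the 10 unordered pairs (i,j) with i<j and classify each by sign(x_j-x_i) * sign(y_j-y_i).
  (1,2):dx=-1,dy=-7->C; (1,3):dx=+2,dy=-3->D; (1,4):dx=+3,dy=-6->D; (1,5):dx=+6,dy=-2->D
  (2,3):dx=+3,dy=+4->C; (2,4):dx=+4,dy=+1->C; (2,5):dx=+7,dy=+5->C; (3,4):dx=+1,dy=-3->D
  (3,5):dx=+4,dy=+1->C; (4,5):dx=+3,dy=+4->C
Step 2: C = 6, D = 4, total pairs = 10.
Step 3: tau = (C - D)/(n(n-1)/2) = (6 - 4)/10 = 0.200000.
Step 4: Exact two-sided p-value (enumerate n! = 120 permutations of y under H0): p = 0.816667.
Step 5: alpha = 0.1. fail to reject H0.

tau_b = 0.2000 (C=6, D=4), p = 0.816667, fail to reject H0.


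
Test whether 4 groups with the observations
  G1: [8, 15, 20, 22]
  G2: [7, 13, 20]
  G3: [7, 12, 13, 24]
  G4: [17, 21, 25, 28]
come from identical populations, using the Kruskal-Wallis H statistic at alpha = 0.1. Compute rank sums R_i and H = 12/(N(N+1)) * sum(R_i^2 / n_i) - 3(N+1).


Step 1: Combine all N = 15 observations and assign midranks.
sorted (value, group, rank): (7,G2,1.5), (7,G3,1.5), (8,G1,3), (12,G3,4), (13,G2,5.5), (13,G3,5.5), (15,G1,7), (17,G4,8), (20,G1,9.5), (20,G2,9.5), (21,G4,11), (22,G1,12), (24,G3,13), (25,G4,14), (28,G4,15)
Step 2: Sum ranks within each group.
R_1 = 31.5 (n_1 = 4)
R_2 = 16.5 (n_2 = 3)
R_3 = 24 (n_3 = 4)
R_4 = 48 (n_4 = 4)
Step 3: H = 12/(N(N+1)) * sum(R_i^2/n_i) - 3(N+1)
     = 12/(15*16) * (31.5^2/4 + 16.5^2/3 + 24^2/4 + 48^2/4) - 3*16
     = 0.050000 * 1058.81 - 48
     = 4.940625.
Step 4: Ties present; correction factor C = 1 - 18/(15^3 - 15) = 0.994643. Corrected H = 4.940625 / 0.994643 = 4.967235.
Step 5: Under H0, H ~ chi^2(3); p-value = 0.174212.
Step 6: alpha = 0.1. fail to reject H0.

H = 4.9672, df = 3, p = 0.174212, fail to reject H0.


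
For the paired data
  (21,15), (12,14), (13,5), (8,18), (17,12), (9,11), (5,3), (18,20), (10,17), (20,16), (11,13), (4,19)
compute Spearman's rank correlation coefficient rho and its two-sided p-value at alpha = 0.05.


Step 1: Rank x and y separately (midranks; no ties here).
rank(x): 21->12, 12->7, 13->8, 8->3, 17->9, 9->4, 5->2, 18->10, 10->5, 20->11, 11->6, 4->1
rank(y): 15->7, 14->6, 5->2, 18->10, 12->4, 11->3, 3->1, 20->12, 17->9, 16->8, 13->5, 19->11
Step 2: d_i = R_x(i) - R_y(i); compute d_i^2.
  (12-7)^2=25, (7-6)^2=1, (8-2)^2=36, (3-10)^2=49, (9-4)^2=25, (4-3)^2=1, (2-1)^2=1, (10-12)^2=4, (5-9)^2=16, (11-8)^2=9, (6-5)^2=1, (1-11)^2=100
sum(d^2) = 268.
Step 3: rho = 1 - 6*268 / (12*(12^2 - 1)) = 1 - 1608/1716 = 0.062937.
Step 4: Under H0, t = rho * sqrt((n-2)/(1-rho^2)) = 0.1994 ~ t(10).
Step 5: Two-sided p-value from the t-distribution with 10 df = 0.845931.
Step 6: alpha = 0.05. fail to reject H0.

rho = 0.0629, p = 0.845931, fail to reject H0 at alpha = 0.05.


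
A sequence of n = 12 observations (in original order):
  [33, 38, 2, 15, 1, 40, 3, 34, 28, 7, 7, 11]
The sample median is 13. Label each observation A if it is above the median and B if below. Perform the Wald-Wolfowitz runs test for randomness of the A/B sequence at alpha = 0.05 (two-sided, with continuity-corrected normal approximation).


Step 1: Compute median = 13; label A = above, B = below.
Labels in order: AABABABAABBB  (n_A = 6, n_B = 6)
Step 2: Count runs R = 8.
Step 3: Under H0 (random ordering), E[R] = 2*n_A*n_B/(n_A+n_B) + 1 = 2*6*6/12 + 1 = 7.0000.
        Var[R] = 2*n_A*n_B*(2*n_A*n_B - n_A - n_B) / ((n_A+n_B)^2 * (n_A+n_B-1)) = 4320/1584 = 2.7273.
        SD[R] = 1.6514.
Step 4: Continuity-corrected z = (R - 0.5 - E[R]) / SD[R] = (8 - 0.5 - 7.0000) / 1.6514 = 0.3028.
Step 5: Two-sided p-value via normal approximation = 2*(1 - Phi(|z|)) = 0.762069.
Step 6: alpha = 0.05. fail to reject H0.

R = 8, z = 0.3028, p = 0.762069, fail to reject H0.


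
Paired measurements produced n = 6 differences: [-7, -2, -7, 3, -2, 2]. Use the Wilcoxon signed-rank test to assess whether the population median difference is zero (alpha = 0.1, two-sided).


Step 1: Drop any zero differences (none here) and take |d_i|.
|d| = [7, 2, 7, 3, 2, 2]
Step 2: Midrank |d_i| (ties get averaged ranks).
ranks: |7|->5.5, |2|->2, |7|->5.5, |3|->4, |2|->2, |2|->2
Step 3: Attach original signs; sum ranks with positive sign and with negative sign.
W+ = 4 + 2 = 6
W- = 5.5 + 2 + 5.5 + 2 = 15
(Check: W+ + W- = 21 should equal n(n+1)/2 = 21.)
Step 4: Test statistic W = min(W+, W-) = 6.
Step 5: Ties in |d|, so use the tie-corrected normal approximation.
        E[W] = n(n+1)/4 = 6*7/4 = 10.5.
        Tie groups: |d|=2 (t=3), |d|=7 (t=2); sum(t^3 - t) = 30.
        Var[W] = n(n+1)(2n+1)/24 - sum(t^3-t)/48 = 546/24 - 30/48 = 22.125.
        z = (W - E[W]) / sqrt(Var[W]) = (6 - 10.5) / 4.7037 = -0.9567.
        Two-sided p = 2*Phi(z) = 0.338724.
Step 6: alpha = 0.1. fail to reject H0.

W+ = 6, W- = 15, W = min = 6, p = 0.338724, fail to reject H0.


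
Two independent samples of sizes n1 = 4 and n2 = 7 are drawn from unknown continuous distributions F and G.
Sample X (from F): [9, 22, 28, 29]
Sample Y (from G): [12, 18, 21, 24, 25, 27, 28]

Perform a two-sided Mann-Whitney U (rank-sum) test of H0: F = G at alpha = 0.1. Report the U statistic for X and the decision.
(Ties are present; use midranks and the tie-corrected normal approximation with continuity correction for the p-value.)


Step 1: Combine and sort all 11 observations; assign midranks.
sorted (value, group): (9,X), (12,Y), (18,Y), (21,Y), (22,X), (24,Y), (25,Y), (27,Y), (28,X), (28,Y), (29,X)
ranks: 9->1, 12->2, 18->3, 21->4, 22->5, 24->6, 25->7, 27->8, 28->9.5, 28->9.5, 29->11
Step 2: Rank sum for X: R1 = 1 + 5 + 9.5 + 11 = 26.5.
Step 3: U_X = R1 - n1(n1+1)/2 = 26.5 - 4*5/2 = 26.5 - 10 = 16.5.
       U_Y = n1*n2 - U_X = 28 - 16.5 = 11.5.
Step 4: Ties are present, so use the tie-corrected normal approximation (with continuity correction) for the p-value.
Step 5: p-value = 0.704817; compare to alpha = 0.1. fail to reject H0.

U_X = 16.5, p = 0.704817, fail to reject H0 at alpha = 0.1.


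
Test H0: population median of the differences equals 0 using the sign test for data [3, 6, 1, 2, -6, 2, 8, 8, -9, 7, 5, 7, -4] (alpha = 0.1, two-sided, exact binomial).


Step 1: Discard zero differences. Original n = 13; n_eff = number of nonzero differences = 13.
Nonzero differences (with sign): +3, +6, +1, +2, -6, +2, +8, +8, -9, +7, +5, +7, -4
Step 2: Count signs: positive = 10, negative = 3.
Step 3: Under H0: P(positive) = 0.5, so the number of positives S ~ Bin(13, 0.5).
Step 4: Two-sided exact p-value = sum of Bin(13,0.5) probabilities at or below the observed probability = 0.092285.
Step 5: alpha = 0.1. reject H0.

n_eff = 13, pos = 10, neg = 3, p = 0.092285, reject H0.


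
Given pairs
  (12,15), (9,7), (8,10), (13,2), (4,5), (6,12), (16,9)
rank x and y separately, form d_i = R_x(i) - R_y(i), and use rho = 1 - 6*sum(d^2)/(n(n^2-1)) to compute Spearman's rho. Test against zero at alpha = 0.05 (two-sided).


Step 1: Rank x and y separately (midranks; no ties here).
rank(x): 12->5, 9->4, 8->3, 13->6, 4->1, 6->2, 16->7
rank(y): 15->7, 7->3, 10->5, 2->1, 5->2, 12->6, 9->4
Step 2: d_i = R_x(i) - R_y(i); compute d_i^2.
  (5-7)^2=4, (4-3)^2=1, (3-5)^2=4, (6-1)^2=25, (1-2)^2=1, (2-6)^2=16, (7-4)^2=9
sum(d^2) = 60.
Step 3: rho = 1 - 6*60 / (7*(7^2 - 1)) = 1 - 360/336 = -0.071429.
Step 4: Under H0, t = rho * sqrt((n-2)/(1-rho^2)) = -0.1601 ~ t(5).
Step 5: Two-sided p-value from the t-distribution with 5 df = 0.879048.
Step 6: alpha = 0.05. fail to reject H0.

rho = -0.0714, p = 0.879048, fail to reject H0 at alpha = 0.05.


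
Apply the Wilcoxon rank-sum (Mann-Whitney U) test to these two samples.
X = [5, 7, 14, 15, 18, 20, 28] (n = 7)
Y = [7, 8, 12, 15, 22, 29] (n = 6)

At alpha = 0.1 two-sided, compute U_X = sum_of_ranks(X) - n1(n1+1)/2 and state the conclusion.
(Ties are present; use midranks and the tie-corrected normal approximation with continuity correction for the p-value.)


Step 1: Combine and sort all 13 observations; assign midranks.
sorted (value, group): (5,X), (7,X), (7,Y), (8,Y), (12,Y), (14,X), (15,X), (15,Y), (18,X), (20,X), (22,Y), (28,X), (29,Y)
ranks: 5->1, 7->2.5, 7->2.5, 8->4, 12->5, 14->6, 15->7.5, 15->7.5, 18->9, 20->10, 22->11, 28->12, 29->13
Step 2: Rank sum for X: R1 = 1 + 2.5 + 6 + 7.5 + 9 + 10 + 12 = 48.
Step 3: U_X = R1 - n1(n1+1)/2 = 48 - 7*8/2 = 48 - 28 = 20.
       U_Y = n1*n2 - U_X = 42 - 20 = 22.
Step 4: Ties are present, so use the tie-corrected normal approximation (with continuity correction) for the p-value.
Step 5: p-value = 0.942900; compare to alpha = 0.1. fail to reject H0.

U_X = 20, p = 0.942900, fail to reject H0 at alpha = 0.1.


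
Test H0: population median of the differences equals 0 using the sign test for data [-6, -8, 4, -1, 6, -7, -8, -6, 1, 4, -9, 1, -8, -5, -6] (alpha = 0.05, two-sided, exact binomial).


Step 1: Discard zero differences. Original n = 15; n_eff = number of nonzero differences = 15.
Nonzero differences (with sign): -6, -8, +4, -1, +6, -7, -8, -6, +1, +4, -9, +1, -8, -5, -6
Step 2: Count signs: positive = 5, negative = 10.
Step 3: Under H0: P(positive) = 0.5, so the number of positives S ~ Bin(15, 0.5).
Step 4: Two-sided exact p-value = sum of Bin(15,0.5) probabilities at or below the observed probability = 0.301758.
Step 5: alpha = 0.05. fail to reject H0.

n_eff = 15, pos = 5, neg = 10, p = 0.301758, fail to reject H0.


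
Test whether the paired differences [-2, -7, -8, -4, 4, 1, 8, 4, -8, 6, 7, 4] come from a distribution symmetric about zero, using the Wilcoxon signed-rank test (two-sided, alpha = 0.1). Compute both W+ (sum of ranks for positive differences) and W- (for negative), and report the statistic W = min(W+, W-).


Step 1: Drop any zero differences (none here) and take |d_i|.
|d| = [2, 7, 8, 4, 4, 1, 8, 4, 8, 6, 7, 4]
Step 2: Midrank |d_i| (ties get averaged ranks).
ranks: |2|->2, |7|->8.5, |8|->11, |4|->4.5, |4|->4.5, |1|->1, |8|->11, |4|->4.5, |8|->11, |6|->7, |7|->8.5, |4|->4.5
Step 3: Attach original signs; sum ranks with positive sign and with negative sign.
W+ = 4.5 + 1 + 11 + 4.5 + 7 + 8.5 + 4.5 = 41
W- = 2 + 8.5 + 11 + 4.5 + 11 = 37
(Check: W+ + W- = 78 should equal n(n+1)/2 = 78.)
Step 4: Test statistic W = min(W+, W-) = 37.
Step 5: Ties in |d|, so use the tie-corrected normal approximation.
        E[W] = n(n+1)/4 = 12*13/4 = 39.
        Tie groups: |d|=4 (t=4), |d|=7 (t=2), |d|=8 (t=3); sum(t^3 - t) = 90.
        Var[W] = n(n+1)(2n+1)/24 - sum(t^3-t)/48 = 3900/24 - 90/48 = 160.625.
        z = (W - E[W]) / sqrt(Var[W]) = (37 - 39) / 12.6738 = -0.1578.
        Two-sided p = 2*Phi(z) = 0.874610.
Step 6: alpha = 0.1. fail to reject H0.

W+ = 41, W- = 37, W = min = 37, p = 0.874610, fail to reject H0.


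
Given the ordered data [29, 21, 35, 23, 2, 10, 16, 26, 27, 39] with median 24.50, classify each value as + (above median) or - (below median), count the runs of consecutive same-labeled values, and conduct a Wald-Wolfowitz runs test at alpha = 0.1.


Step 1: Compute median = 24.50; label A = above, B = below.
Labels in order: ABABBBBAAA  (n_A = 5, n_B = 5)
Step 2: Count runs R = 5.
Step 3: Under H0 (random ordering), E[R] = 2*n_A*n_B/(n_A+n_B) + 1 = 2*5*5/10 + 1 = 6.0000.
        Var[R] = 2*n_A*n_B*(2*n_A*n_B - n_A - n_B) / ((n_A+n_B)^2 * (n_A+n_B-1)) = 2000/900 = 2.2222.
        SD[R] = 1.4907.
Step 4: Continuity-corrected z = (R + 0.5 - E[R]) / SD[R] = (5 + 0.5 - 6.0000) / 1.4907 = -0.3354.
Step 5: Two-sided p-value via normal approximation = 2*(1 - Phi(|z|)) = 0.737316.
Step 6: alpha = 0.1. fail to reject H0.

R = 5, z = -0.3354, p = 0.737316, fail to reject H0.
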